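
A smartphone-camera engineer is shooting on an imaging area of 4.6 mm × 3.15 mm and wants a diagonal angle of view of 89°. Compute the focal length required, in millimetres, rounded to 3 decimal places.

Sensor diagonal = √(4.6² + 3.15²) = √31.0825 ≈ 5.5752 mm.
From α = 2·arctan(d/2f) we get f = d / (2·tan(α/2)).
With d = 5.5752 mm and α/2 = 44.5°, tan(α/2) ≈ 0.98270, so f ≈ 5.5752 / 1.96539 ≈ 2.8367 mm.

2.837 mm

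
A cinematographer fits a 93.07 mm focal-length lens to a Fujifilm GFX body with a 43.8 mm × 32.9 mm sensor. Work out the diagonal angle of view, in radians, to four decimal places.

0.5724 rad

Sensor diagonal = √(43.8² + 32.9²) = √3000.8500 ≈ 54.7800 mm.
Angle of view α = 2·arctan(d/2f) with d = 54.7800 mm and f = 93.07 mm.
d/2f = 0.29429; arctan(0.29429) ≈ 0.2862 rad, so α ≈ 0.5724 rad.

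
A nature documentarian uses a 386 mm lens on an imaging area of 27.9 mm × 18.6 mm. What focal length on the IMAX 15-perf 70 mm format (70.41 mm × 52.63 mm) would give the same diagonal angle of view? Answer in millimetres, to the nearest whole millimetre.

1012 mm

Sensor diagonal = √(27.9² + 18.6²) = √1124.3700 ≈ 33.5316 mm.
Sensor diagonal = √(70.41² + 52.63²) = √7727.4850 ≈ 87.9061 mm.
Equal angle of view means equal diagonal/f ratio, so f₂ = f₁ · (diagonal₂/diagonal₁) = 386 × 87.9061/33.5316.
f₂ = 386 × 2.62159 ≈ 1011.933 mm.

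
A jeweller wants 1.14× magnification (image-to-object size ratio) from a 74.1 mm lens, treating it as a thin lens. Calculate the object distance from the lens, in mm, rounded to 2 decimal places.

With m = dᵢ/dₒ and 1/f = 1/dₒ + 1/dᵢ, substituting dᵢ = m·dₒ gives 1/f = (1 + 1/m)/dₒ, hence dₒ = f·(1 + 1/m).
dₒ = 74.1 × (1 + 1/1.14) = 74.1 × 1.87719 ≈ 139.100 mm.

139.10 mm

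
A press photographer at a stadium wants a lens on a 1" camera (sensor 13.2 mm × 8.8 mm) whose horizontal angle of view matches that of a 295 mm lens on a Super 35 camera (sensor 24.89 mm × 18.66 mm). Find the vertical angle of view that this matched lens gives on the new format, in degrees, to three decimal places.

3.222°

Equal horizontal AOV ⇒ f₂ = f₁ · 13.2/24.89 = 295 × 0.53033 ≈ 156.4484 mm.
Vertical AOV on the new format = 2·arctan(8.8 / (2 × 156.4484)) = 2·arctan(0.02812) ≈ 3.2220°.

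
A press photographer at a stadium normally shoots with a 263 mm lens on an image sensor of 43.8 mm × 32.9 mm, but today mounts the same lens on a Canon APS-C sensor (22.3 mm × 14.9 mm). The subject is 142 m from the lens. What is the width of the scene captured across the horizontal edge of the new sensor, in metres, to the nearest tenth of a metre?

12.0 m

The focal length stays 263 mm; the relevant sensor dimension is now w = 22.3 mm. Object distance dₒ = 142 m = 142000 mm.
Thin-lens field width W = w·(dₒ − f)/f = 22.3 × (142000 − 263)/263 ≈ 12018.004 mm = 12.018 m.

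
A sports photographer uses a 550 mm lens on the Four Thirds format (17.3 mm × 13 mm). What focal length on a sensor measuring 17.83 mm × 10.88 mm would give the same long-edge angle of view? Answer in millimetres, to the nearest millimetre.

Equal angle of view means equal width/f ratio, so f₂ = f₁ · (width₂/width₁) = 550 × 17.83/17.3.
f₂ = 550 × 1.03064 ≈ 566.850 mm.

567 mm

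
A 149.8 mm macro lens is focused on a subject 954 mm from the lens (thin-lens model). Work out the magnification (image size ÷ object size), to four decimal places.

0.1863×

Thin lens: 1/f = 1/dₒ + 1/dᵢ → 1/dᵢ = 1/149.8 − 1/954 = 0.0056273 mm⁻¹, so dᵢ ≈ 177.7036 mm.
Magnification m = dᵢ/dₒ = 177.7036/954 ≈ 0.18627.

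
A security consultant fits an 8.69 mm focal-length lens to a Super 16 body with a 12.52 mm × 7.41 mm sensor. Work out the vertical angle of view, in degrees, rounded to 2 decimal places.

46.18°

Angle of view α = 2·arctan(h/2f) with h = 7.41 mm and f = 8.69 mm.
h/2f = 0.42635; arctan(0.42635) ≈ 23.0911°, so α ≈ 46.1822°.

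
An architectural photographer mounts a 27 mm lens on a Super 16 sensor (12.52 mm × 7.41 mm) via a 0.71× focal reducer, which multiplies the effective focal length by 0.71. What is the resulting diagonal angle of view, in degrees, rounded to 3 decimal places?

Effective focal length f = 27 × 0.71 = 19.17 mm.
Sensor diagonal = √(12.52² + 7.41²) = √211.6585 ≈ 14.5485 mm.
α = 2·arctan(14.548 / (2 × 19.17)) = 2·arctan(0.37946) ≈ 41.5595°.

41.559°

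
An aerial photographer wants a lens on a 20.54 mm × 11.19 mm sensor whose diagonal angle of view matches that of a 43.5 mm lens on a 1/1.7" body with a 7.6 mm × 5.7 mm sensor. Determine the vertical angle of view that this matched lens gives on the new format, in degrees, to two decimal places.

5.98°

Sensor diagonal = √(7.6² + 5.7²) = √90.2500 ≈ 9.5000 mm.
Sensor diagonal = √(20.54² + 11.19²) = √547.1077 ≈ 23.3903 mm.
Equal diagonal AOV ⇒ f₂ = f₁ · 23.3903/9.5000 = 43.5 × 2.46214 ≈ 107.1031 mm.
Vertical AOV on the new format = 2·arctan(11.19 / (2 × 107.1031)) = 2·arctan(0.05224) ≈ 5.9808°.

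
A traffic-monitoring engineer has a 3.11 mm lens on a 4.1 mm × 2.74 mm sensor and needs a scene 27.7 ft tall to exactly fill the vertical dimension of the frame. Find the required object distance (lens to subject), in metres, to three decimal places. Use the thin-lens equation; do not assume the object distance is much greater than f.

W: 27.7 ft × 304.8 mm/ft = 8442.96 mm.
Magnification m = h/W = dᵢ/dₒ; combined with 1/f = 1/dₒ + 1/dᵢ this gives dₒ = f·(1 + W/h).
dₒ = 3.11 mm × (1 + 8442.96/2.74) = 3.11 × 3082.3722 ≈ 9586.177 mm = 9.58618 m.

9.586 m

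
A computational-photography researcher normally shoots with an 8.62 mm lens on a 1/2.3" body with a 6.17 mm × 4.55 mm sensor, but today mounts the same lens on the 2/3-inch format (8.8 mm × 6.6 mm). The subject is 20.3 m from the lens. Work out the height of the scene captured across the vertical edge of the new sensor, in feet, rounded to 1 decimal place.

51.0 ft

The focal length stays 8.62 mm; the relevant sensor dimension is now h = 6.6 mm. Object distance dₒ = 20.3 m = 20300 mm.
Thin-lens field height W = h·(dₒ − f)/f = 6.6 × (20300 − 8.62)/8.62 ≈ 15536.323 mm = 15536.323/304.8 ft = 50.9722 ft.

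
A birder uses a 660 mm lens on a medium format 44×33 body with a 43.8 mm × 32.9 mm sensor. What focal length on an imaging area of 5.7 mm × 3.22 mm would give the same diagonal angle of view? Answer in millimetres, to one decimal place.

78.9 mm

Sensor diagonal = √(43.8² + 32.9²) = √3000.8500 ≈ 54.7800 mm.
Sensor diagonal = √(5.7² + 3.22²) = √42.8584 ≈ 6.5466 mm.
Equal angle of view means equal diagonal/f ratio, so f₂ = f₁ · (diagonal₂/diagonal₁) = 660 × 6.5466/54.7800.
f₂ = 660 × 0.11951 ≈ 78.875 mm.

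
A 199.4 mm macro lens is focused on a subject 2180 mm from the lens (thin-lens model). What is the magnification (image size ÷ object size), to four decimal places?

0.1007×

Thin lens: 1/f = 1/dₒ + 1/dᵢ → 1/dᵢ = 1/199.4 − 1/2180 = 0.0045563 mm⁻¹, so dᵢ ≈ 219.4749 mm.
Magnification m = dᵢ/dₒ = 219.4749/2180 ≈ 0.10068.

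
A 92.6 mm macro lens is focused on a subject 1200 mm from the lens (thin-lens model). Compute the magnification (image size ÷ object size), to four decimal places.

0.0836×

Thin lens: 1/f = 1/dₒ + 1/dᵢ → 1/dᵢ = 1/92.6 − 1/1200 = 0.0099658 mm⁻¹, so dᵢ ≈ 100.3431 mm.
Magnification m = dᵢ/dₒ = 100.3431/1200 ≈ 0.08362.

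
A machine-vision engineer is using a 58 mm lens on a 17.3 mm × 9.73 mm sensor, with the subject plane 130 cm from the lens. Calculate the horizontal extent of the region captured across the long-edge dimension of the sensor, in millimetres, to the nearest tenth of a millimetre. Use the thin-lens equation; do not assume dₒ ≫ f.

370.5 mm

dₒ: 130 cm = 1300 mm.
Similar triangles through the lens centre give W/dₒ = w/dᵢ; with 1/f = 1/dₒ + 1/dᵢ this gives W = w·(dₒ − f)/f.
W = 17.3 mm × (1300 − 58) / 58 = 17.3 × 21.4138 ≈ 370.459 mm.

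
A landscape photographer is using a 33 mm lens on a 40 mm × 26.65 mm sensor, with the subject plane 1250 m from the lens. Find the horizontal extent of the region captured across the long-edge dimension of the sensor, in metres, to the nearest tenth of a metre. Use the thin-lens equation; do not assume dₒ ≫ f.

dₒ: 1250 m = 1.25e+06 mm.
Similar triangles through the lens centre give W/dₒ = w/dᵢ; with 1/f = 1/dₒ + 1/dᵢ this gives W = w·(dₒ − f)/f.
W = 40 mm × (1.25e+06 − 33) / 33 = 40 × 37877.7879 ≈ 1515111.515 mm = 1515.11 m.

1515.1 m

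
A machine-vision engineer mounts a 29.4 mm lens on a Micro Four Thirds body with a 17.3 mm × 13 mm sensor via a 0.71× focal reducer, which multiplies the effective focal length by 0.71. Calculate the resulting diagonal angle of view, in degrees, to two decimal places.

54.80°

Effective focal length f = 29.4 × 0.71 = 20.874 mm.
Sensor diagonal = √(17.3² + 13²) = √468.2900 ≈ 21.6400 mm.
α = 2·arctan(21.640 / (2 × 20.874)) = 2·arctan(0.51835) ≈ 54.7998°.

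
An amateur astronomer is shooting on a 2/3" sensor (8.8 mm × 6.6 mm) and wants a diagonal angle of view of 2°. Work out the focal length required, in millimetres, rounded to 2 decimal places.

315.09 mm

Sensor diagonal = √(8.8² + 6.6²) = √121.0000 ≈ 11.0000 mm.
From α = 2·arctan(d/2f) we get f = d / (2·tan(α/2)).
With d = 11.0000 mm and α/2 = 1°, tan(α/2) ≈ 0.01746, so f ≈ 11.0000 / 0.03491 ≈ 315.0948 mm.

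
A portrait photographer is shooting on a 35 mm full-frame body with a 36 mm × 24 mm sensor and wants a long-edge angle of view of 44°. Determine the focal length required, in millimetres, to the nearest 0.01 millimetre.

From α = 2·arctan(w/2f) we get f = w / (2·tan(α/2)).
With w = 36 mm and α/2 = 22°, tan(α/2) ≈ 0.40403, so f ≈ 36 / 0.80805 ≈ 44.5516 mm.

44.55 mm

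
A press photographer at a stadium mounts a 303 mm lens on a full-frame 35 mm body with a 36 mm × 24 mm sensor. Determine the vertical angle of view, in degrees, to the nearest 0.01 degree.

Angle of view α = 2·arctan(h/2f) with h = 24 mm and f = 303 mm.
h/2f = 0.03960; arctan(0.03960) ≈ 2.2680°, so α ≈ 4.5359°.

4.54°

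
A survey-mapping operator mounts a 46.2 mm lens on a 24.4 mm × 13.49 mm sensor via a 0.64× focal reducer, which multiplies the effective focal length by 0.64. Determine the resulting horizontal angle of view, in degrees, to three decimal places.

Effective focal length f = 46.2 × 0.64 = 29.568 mm.
α = 2·arctan(24.4 / (2 × 29.568)) = 2·arctan(0.41261) ≈ 44.8429°.

44.843°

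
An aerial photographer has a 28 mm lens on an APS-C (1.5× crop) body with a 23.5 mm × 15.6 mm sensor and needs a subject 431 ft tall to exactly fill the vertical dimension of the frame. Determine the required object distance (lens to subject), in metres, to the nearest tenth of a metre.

235.8 m

W: 431 ft × 304.8 mm/ft = 131368.80 mm.
Magnification m = h/W = dᵢ/dₒ; combined with 1/f = 1/dₒ + 1/dᵢ this gives dₒ = f·(1 + W/h).
dₒ = 28 mm × (1 + 131369/15.6) = 28 × 8422.0767 ≈ 235818.146 mm = 235.818 m.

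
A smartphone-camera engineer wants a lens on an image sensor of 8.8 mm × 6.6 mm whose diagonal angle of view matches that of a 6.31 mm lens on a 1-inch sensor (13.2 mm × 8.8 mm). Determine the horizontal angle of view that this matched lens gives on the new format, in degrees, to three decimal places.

Sensor diagonal = √(13.2² + 8.8²) = √251.6800 ≈ 15.8644 mm.
Sensor diagonal = √(8.8² + 6.6²) = √121.0000 ≈ 11.0000 mm.
Equal diagonal AOV ⇒ f₂ = f₁ · 11.0000/15.8644 = 6.31 × 0.69338 ≈ 4.3752 mm.
Horizontal AOV on the new format = 2·arctan(8.8 / (2 × 4.3752)) = 2·arctan(1.00567) ≈ 90.3239°.

90.324°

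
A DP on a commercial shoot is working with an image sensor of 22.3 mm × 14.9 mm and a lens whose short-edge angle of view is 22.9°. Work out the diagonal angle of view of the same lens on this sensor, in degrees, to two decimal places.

40.06°

From the short-edge AOV: f = 14.9 / (2·tan(11.45°)) = 14.9 / 0.40509 ≈ 36.7822 mm.
Sensor diagonal = √(22.3² + 14.9²) = √719.3000 ≈ 26.8198 mm.
Diagonal AOV = 2·arctan(26.8198 / (2 × 36.7822)) = 2·arctan(0.36458) ≈ 40.0612°.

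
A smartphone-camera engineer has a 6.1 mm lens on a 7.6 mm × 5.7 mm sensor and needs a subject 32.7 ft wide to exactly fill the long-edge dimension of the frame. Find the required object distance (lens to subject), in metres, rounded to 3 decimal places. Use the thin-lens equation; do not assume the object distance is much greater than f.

W: 32.7 ft × 304.8 mm/ft = 9966.96 mm.
Magnification m = w/W = dᵢ/dₒ; combined with 1/f = 1/dₒ + 1/dᵢ this gives dₒ = f·(1 + W/w).
dₒ = 6.1 mm × (1 + 9966.96/7.6) = 6.1 × 1312.4421 ≈ 8005.897 mm = 8.0059 m.

8.006 m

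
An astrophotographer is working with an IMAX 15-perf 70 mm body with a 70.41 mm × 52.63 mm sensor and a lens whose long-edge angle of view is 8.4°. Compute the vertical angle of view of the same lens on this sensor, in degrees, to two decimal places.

6.28°

From the long-edge AOV: f = 70.41 / (2·tan(4.2°)) = 70.41 / 0.14687 ≈ 479.4009 mm.
Vertical AOV = 2·arctan(52.63 / (2 × 479.4009)) = 2·arctan(0.05489) ≈ 6.2838°.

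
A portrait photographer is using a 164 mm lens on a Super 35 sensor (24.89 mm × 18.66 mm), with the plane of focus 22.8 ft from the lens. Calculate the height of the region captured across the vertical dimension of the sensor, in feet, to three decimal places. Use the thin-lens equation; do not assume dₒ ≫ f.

dₒ: 22.8 ft × 304.8 mm/ft = 6949.44 mm.
Similar triangles through the lens centre give W/dₒ = h/dᵢ; with 1/f = 1/dₒ + 1/dᵢ this gives W = h·(dₒ − f)/f.
W = 18.66 mm × (6949.44 − 164) / 164 = 18.66 × 41.3746 ≈ 772.051 mm = 772.051/304.8 ft = 2.53297 ft.

2.533 ft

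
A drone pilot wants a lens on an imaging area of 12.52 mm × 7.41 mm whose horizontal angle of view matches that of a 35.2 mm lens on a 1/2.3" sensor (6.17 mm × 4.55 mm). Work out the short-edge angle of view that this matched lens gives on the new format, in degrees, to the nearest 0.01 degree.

5.94°

Equal horizontal AOV ⇒ f₂ = f₁ · 12.52/6.17 = 35.2 × 2.02917 ≈ 71.4269 mm.
Short-edge AOV on the new format = 2·arctan(7.41 / (2 × 71.4269)) = 2·arctan(0.05187) ≈ 5.9387°.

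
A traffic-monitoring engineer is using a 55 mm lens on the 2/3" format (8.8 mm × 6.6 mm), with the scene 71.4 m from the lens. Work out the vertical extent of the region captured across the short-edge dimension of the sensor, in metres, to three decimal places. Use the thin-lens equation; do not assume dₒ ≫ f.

dₒ: 71.4 m = 71400 mm.
Similar triangles through the lens centre give W/dₒ = h/dᵢ; with 1/f = 1/dₒ + 1/dᵢ this gives W = h·(dₒ − f)/f.
W = 6.6 mm × (71400 − 55) / 55 = 6.6 × 1297.1818 ≈ 8561.400 mm = 8.5614 m.

8.561 m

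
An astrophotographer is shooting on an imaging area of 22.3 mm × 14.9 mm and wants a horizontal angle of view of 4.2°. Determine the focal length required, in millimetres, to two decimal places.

304.08 mm

From α = 2·arctan(w/2f) we get f = w / (2·tan(α/2)).
With w = 22.3 mm and α/2 = 2.1°, tan(α/2) ≈ 0.03667, so f ≈ 22.3 / 0.07334 ≈ 304.0771 mm.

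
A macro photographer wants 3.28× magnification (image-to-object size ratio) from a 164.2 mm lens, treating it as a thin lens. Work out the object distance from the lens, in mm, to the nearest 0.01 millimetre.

214.26 mm

With m = dᵢ/dₒ and 1/f = 1/dₒ + 1/dᵢ, substituting dᵢ = m·dₒ gives 1/f = (1 + 1/m)/dₒ, hence dₒ = f·(1 + 1/m).
dₒ = 164.2 × (1 + 1/3.28) = 164.2 × 1.30488 ≈ 214.261 mm.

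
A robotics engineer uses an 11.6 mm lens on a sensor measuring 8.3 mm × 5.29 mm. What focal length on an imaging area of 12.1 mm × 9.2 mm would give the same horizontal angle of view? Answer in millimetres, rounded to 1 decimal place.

Equal angle of view means equal width/f ratio, so f₂ = f₁ · (width₂/width₁) = 11.6 × 12.1/8.3.
f₂ = 11.6 × 1.45783 ≈ 16.911 mm.

16.9 mm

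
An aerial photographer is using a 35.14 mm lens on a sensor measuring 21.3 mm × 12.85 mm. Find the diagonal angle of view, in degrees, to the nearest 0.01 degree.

Sensor diagonal = √(21.3² + 12.85²) = √618.8125 ≈ 24.8759 mm.
Angle of view α = 2·arctan(d/2f) with d = 24.8759 mm and f = 35.14 mm.
d/2f = 0.35395; arctan(0.35395) ≈ 19.4917°, so α ≈ 38.9833°.

38.98°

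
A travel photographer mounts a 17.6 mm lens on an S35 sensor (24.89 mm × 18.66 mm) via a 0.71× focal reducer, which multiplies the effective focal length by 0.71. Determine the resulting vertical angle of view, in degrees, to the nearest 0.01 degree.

73.49°

Effective focal length f = 17.6 × 0.71 = 12.496 mm.
α = 2·arctan(18.66 / (2 × 12.496)) = 2·arctan(0.74664) ≈ 73.4929°.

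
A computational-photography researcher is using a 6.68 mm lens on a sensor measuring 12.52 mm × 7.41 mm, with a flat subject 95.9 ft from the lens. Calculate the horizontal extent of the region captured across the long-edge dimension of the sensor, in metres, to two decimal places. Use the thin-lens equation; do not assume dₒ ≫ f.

54.77 m

dₒ: 95.9 ft × 304.8 mm/ft = 29230.32 mm.
Similar triangles through the lens centre give W/dₒ = w/dᵢ; with 1/f = 1/dₒ + 1/dᵢ this gives W = w·(dₒ − f)/f.
W = 12.52 mm × (29230.3 − 6.68) / 6.68 = 12.52 × 4374.7963 ≈ 54772.449 mm = 54.7724 m.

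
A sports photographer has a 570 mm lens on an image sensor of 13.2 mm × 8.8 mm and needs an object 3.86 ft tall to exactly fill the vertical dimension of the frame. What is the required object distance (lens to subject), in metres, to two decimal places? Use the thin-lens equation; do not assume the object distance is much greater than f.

W: 3.86 ft × 304.8 mm/ft = 1176.53 mm.
Magnification m = h/W = dᵢ/dₒ; combined with 1/f = 1/dₒ + 1/dᵢ this gives dₒ = f·(1 + W/h).
dₒ = 570 mm × (1 + 1176.53/8.8) = 570 × 134.6964 ≈ 76776.925 mm = 76.7769 m.

76.78 m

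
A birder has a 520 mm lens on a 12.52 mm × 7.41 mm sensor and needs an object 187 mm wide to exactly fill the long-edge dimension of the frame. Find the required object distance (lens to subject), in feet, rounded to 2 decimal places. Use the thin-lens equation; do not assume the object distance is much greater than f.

27.19 ft

Magnification m = w/W = dᵢ/dₒ; combined with 1/f = 1/dₒ + 1/dᵢ this gives dₒ = f·(1 + W/w).
dₒ = 520 mm × (1 + 187/12.52) = 520 × 15.9361 ≈ 8286.773 mm = 8286.773/304.8 ft = 27.1876 ft.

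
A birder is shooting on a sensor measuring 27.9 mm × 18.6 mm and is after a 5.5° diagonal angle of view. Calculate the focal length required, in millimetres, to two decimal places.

Sensor diagonal = √(27.9² + 18.6²) = √1124.3700 ≈ 33.5316 mm.
From α = 2·arctan(d/2f) we get f = d / (2·tan(α/2)).
With d = 33.5316 mm and α/2 = 2.75°, tan(α/2) ≈ 0.04803, so f ≈ 33.5316 / 0.09607 ≈ 349.0446 mm.

349.04 mm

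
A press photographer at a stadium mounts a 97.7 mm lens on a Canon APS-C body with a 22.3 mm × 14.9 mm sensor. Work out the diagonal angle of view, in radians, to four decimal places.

Sensor diagonal = √(22.3² + 14.9²) = √719.3000 ≈ 26.8198 mm.
Angle of view α = 2·arctan(d/2f) with d = 26.8198 mm and f = 97.7 mm.
d/2f = 0.13726; arctan(0.13726) ≈ 0.1364 rad, so α ≈ 0.2728 rad.

0.2728 rad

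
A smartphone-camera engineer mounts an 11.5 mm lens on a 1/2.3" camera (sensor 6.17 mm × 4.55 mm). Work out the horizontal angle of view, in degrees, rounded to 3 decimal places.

Angle of view α = 2·arctan(w/2f) with w = 6.17 mm and f = 11.5 mm.
w/2f = 0.26826; arctan(0.26826) ≈ 15.0167°, so α ≈ 30.0333°.

30.033°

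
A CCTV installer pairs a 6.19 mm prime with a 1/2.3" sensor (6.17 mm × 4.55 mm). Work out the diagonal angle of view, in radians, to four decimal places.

1.1089 rad

Sensor diagonal = √(6.17² + 4.55²) = √58.7714 ≈ 7.6663 mm.
Angle of view α = 2·arctan(d/2f) with d = 7.6663 mm and f = 6.19 mm.
d/2f = 0.61924; arctan(0.61924) ≈ 0.5545 rad, so α ≈ 1.1089 rad.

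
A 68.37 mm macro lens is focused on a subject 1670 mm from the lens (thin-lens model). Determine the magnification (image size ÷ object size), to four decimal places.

0.0427×

Thin lens: 1/f = 1/dₒ + 1/dᵢ → 1/dᵢ = 1/68.37 − 1/1670 = 0.0140275 mm⁻¹, so dᵢ ≈ 71.2886 mm.
Magnification m = dᵢ/dₒ = 71.2886/1670 ≈ 0.04269.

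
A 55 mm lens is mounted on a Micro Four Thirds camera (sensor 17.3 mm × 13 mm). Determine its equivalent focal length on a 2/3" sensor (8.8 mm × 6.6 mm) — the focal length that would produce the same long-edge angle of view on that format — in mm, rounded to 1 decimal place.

28.0 mm

Equal angle of view means equal width/f ratio, so f₂ = f₁ · (width₂/width₁) = 55 × 8.8/17.3.
f₂ = 55 × 0.50867 ≈ 27.977 mm.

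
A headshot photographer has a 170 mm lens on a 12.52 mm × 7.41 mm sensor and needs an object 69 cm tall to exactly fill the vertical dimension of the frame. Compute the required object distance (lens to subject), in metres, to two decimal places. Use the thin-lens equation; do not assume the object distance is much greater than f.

16.00 m

W: 69 cm = 690 mm.
Magnification m = h/W = dᵢ/dₒ; combined with 1/f = 1/dₒ + 1/dᵢ this gives dₒ = f·(1 + W/h).
dₒ = 170 mm × (1 + 690/7.41) = 170 × 94.1174 ≈ 15999.960 mm = 16 m.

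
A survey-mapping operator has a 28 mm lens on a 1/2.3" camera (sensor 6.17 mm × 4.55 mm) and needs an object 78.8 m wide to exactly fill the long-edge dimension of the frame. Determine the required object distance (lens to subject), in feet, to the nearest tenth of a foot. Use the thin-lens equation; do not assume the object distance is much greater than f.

W: 78.8 m = 78800 mm.
Magnification m = w/W = dᵢ/dₒ; combined with 1/f = 1/dₒ + 1/dᵢ this gives dₒ = f·(1 + W/w).
dₒ = 28 mm × (1 + 78800/6.17) = 28 × 12772.4749 ≈ 357629.297 mm = 357629.297/304.8 ft = 1173.32 ft.

1173.3 ft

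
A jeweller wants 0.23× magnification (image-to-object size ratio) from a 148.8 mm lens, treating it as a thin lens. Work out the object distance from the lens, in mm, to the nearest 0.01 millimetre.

With m = dᵢ/dₒ and 1/f = 1/dₒ + 1/dᵢ, substituting dᵢ = m·dₒ gives 1/f = (1 + 1/m)/dₒ, hence dₒ = f·(1 + 1/m).
dₒ = 148.8 × (1 + 1/0.23) = 148.8 × 5.34783 ≈ 795.757 mm.

795.76 mm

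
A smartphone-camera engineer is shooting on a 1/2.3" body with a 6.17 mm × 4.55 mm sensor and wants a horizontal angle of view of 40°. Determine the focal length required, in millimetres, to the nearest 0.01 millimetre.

From α = 2·arctan(w/2f) we get f = w / (2·tan(α/2)).
With w = 6.17 mm and α/2 = 20°, tan(α/2) ≈ 0.36397, so f ≈ 6.17 / 0.72794 ≈ 8.4760 mm.

8.48 mm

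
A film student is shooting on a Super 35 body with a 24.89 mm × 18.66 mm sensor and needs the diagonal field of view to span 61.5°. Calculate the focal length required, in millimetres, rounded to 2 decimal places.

26.14 mm

Sensor diagonal = √(24.89² + 18.66²) = √967.7077 ≈ 31.1080 mm.
From α = 2·arctan(d/2f) we get f = d / (2·tan(α/2)).
With d = 31.1080 mm and α/2 = 30.75°, tan(α/2) ≈ 0.59494, so f ≈ 31.1080 / 1.18987 ≈ 26.1439 mm.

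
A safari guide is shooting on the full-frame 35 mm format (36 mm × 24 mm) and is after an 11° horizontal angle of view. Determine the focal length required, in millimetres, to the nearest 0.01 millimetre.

From α = 2·arctan(w/2f) we get f = w / (2·tan(α/2)).
With w = 36 mm and α/2 = 5.5°, tan(α/2) ≈ 0.09629, so f ≈ 36 / 0.19258 ≈ 186.9371 mm.

186.94 mm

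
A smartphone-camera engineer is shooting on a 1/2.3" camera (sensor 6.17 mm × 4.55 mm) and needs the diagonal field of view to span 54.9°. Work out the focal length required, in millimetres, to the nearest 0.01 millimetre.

7.38 mm

Sensor diagonal = √(6.17² + 4.55²) = √58.7714 ≈ 7.6663 mm.
From α = 2·arctan(d/2f) we get f = d / (2·tan(α/2)).
With d = 7.6663 mm and α/2 = 27.45°, tan(α/2) ≈ 0.51946, so f ≈ 7.6663 / 1.03892 ≈ 7.3791 mm.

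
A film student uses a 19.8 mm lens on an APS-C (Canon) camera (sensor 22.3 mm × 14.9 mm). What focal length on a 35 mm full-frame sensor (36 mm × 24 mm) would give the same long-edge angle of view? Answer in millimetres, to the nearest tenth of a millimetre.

Equal angle of view means equal width/f ratio, so f₂ = f₁ · (width₂/width₁) = 19.8 × 36/22.3.
f₂ = 19.8 × 1.61435 ≈ 31.964 mm.

32.0 mm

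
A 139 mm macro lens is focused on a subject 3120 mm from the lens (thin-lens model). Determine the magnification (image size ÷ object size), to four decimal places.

Thin lens: 1/f = 1/dₒ + 1/dᵢ → 1/dᵢ = 1/139 − 1/3120 = 0.0068737 mm⁻¹, so dᵢ ≈ 145.4814 mm.
Magnification m = dᵢ/dₒ = 145.4814/3120 ≈ 0.04663.

0.0466×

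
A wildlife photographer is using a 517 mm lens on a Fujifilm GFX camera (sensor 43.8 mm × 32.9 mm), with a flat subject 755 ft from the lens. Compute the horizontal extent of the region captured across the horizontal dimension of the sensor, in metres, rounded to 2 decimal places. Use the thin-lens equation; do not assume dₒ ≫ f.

19.45 m

dₒ: 755 ft × 304.8 mm/ft = 230123.99 mm.
Similar triangles through the lens centre give W/dₒ = w/dᵢ; with 1/f = 1/dₒ + 1/dᵢ this gives W = w·(dₒ − f)/f.
W = 43.8 mm × (230124 − 517) / 517 = 43.8 × 444.1141 ≈ 19452.198 mm = 19.4522 m.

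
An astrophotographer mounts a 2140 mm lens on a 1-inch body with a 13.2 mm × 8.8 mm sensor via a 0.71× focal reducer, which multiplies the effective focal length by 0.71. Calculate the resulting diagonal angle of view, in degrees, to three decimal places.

Effective focal length f = 2140 × 0.71 = 1519.4 mm.
Sensor diagonal = √(13.2² + 8.8²) = √251.6800 ≈ 15.8644 mm.
α = 2·arctan(15.864 / (2 × 1519.4)) = 2·arctan(0.00522) ≈ 0.5982°.

0.598°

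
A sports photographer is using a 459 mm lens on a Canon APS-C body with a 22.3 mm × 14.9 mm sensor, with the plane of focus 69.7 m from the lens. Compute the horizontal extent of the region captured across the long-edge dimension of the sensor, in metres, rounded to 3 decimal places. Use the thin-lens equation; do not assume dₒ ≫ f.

dₒ: 69.7 m = 69700 mm.
Similar triangles through the lens centre give W/dₒ = w/dᵢ; with 1/f = 1/dₒ + 1/dᵢ this gives W = w·(dₒ − f)/f.
W = 22.3 mm × (69700 − 459) / 459 = 22.3 × 150.8519 ≈ 3363.996 mm = 3.364 m.

3.364 m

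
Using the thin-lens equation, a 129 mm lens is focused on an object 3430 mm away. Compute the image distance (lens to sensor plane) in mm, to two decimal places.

1/dᵢ = 1/f − 1/dₒ = 1/129 − 1/3430 = 0.0074604 mm⁻¹.
dᵢ = 1/0.0074604 ≈ 134.0412 mm.

134.04 mm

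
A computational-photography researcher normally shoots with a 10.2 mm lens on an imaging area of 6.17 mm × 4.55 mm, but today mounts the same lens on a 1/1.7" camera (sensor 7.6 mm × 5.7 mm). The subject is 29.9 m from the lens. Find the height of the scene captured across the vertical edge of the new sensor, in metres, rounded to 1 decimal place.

The focal length stays 10.2 mm; the relevant sensor dimension is now h = 5.7 mm. Object distance dₒ = 29.9 m = 29900 mm.
Thin-lens field height W = h·(dₒ − f)/f = 5.7 × (29900 − 10.2)/10.2 ≈ 16703.124 mm = 16.7031 m.

16.7 m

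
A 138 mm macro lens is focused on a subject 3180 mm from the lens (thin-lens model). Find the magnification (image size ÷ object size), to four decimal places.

0.0454×

Thin lens: 1/f = 1/dₒ + 1/dᵢ → 1/dᵢ = 1/138 − 1/3180 = 0.0069319 mm⁻¹, so dᵢ ≈ 144.2604 mm.
Magnification m = dᵢ/dₒ = 144.2604/3180 ≈ 0.04536.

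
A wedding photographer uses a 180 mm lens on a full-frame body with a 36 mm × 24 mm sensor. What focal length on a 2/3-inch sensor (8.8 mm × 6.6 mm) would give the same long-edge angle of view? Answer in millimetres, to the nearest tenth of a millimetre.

44.0 mm

Equal angle of view means equal width/f ratio, so f₂ = f₁ · (width₂/width₁) = 180 × 8.8/36.
f₂ = 180 × 0.24444 ≈ 44.000 mm.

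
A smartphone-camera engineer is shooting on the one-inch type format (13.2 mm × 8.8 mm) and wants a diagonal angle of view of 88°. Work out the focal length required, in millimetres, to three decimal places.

Sensor diagonal = √(13.2² + 8.8²) = √251.6800 ≈ 15.8644 mm.
From α = 2·arctan(d/2f) we get f = d / (2·tan(α/2)).
With d = 15.8644 mm and α/2 = 44°, tan(α/2) ≈ 0.96569, so f ≈ 15.8644 / 1.93138 ≈ 8.2140 mm.

8.214 mm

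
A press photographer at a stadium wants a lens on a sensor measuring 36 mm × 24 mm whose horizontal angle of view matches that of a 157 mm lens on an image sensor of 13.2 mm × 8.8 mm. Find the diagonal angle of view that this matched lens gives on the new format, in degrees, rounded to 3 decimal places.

5.785°

Equal horizontal AOV ⇒ f₂ = f₁ · 36/13.2 = 157 × 2.72727 ≈ 428.1818 mm.
Sensor diagonal = √(36² + 24²) = √1872.0000 ≈ 43.2666 mm.
Diagonal AOV on the new format = 2·arctan(43.2666 / (2 × 428.1818)) = 2·arctan(0.05052) ≈ 5.7847°.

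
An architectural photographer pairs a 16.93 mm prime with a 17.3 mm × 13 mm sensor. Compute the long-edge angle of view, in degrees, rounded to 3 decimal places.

Angle of view α = 2·arctan(w/2f) with w = 17.3 mm and f = 16.93 mm.
w/2f = 0.51093; arctan(0.51093) ≈ 27.0637°, so α ≈ 54.1275°.

54.127°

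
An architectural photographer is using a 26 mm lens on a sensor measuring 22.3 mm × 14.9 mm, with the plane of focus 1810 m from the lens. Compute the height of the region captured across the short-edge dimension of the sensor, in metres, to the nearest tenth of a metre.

1037.3 m

dₒ: 1810 m = 1.81e+06 mm.
Similar triangles through the lens centre give W/dₒ = h/dᵢ; with 1/f = 1/dₒ + 1/dᵢ this gives W = h·(dₒ − f)/f.
W = 14.9 mm × (1.81e+06 − 26) / 26 = 14.9 × 69614.3846 ≈ 1037254.331 mm = 1037.25 m.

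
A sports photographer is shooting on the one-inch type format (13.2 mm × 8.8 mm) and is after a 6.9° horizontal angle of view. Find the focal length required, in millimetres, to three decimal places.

109.477 mm

From α = 2·arctan(w/2f) we get f = w / (2·tan(α/2)).
With w = 13.2 mm and α/2 = 3.45°, tan(α/2) ≈ 0.06029, so f ≈ 13.2 / 0.12057 ≈ 109.4768 mm.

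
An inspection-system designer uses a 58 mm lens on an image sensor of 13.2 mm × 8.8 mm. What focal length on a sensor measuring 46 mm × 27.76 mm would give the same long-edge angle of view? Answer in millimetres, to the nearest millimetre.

Equal angle of view means equal width/f ratio, so f₂ = f₁ · (width₂/width₁) = 58 × 46/13.2.
f₂ = 58 × 3.48485 ≈ 202.121 mm.

202 mm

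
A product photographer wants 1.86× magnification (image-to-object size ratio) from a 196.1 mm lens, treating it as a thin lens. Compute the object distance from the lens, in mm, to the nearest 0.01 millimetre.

With m = dᵢ/dₒ and 1/f = 1/dₒ + 1/dᵢ, substituting dᵢ = m·dₒ gives 1/f = (1 + 1/m)/dₒ, hence dₒ = f·(1 + 1/m).
dₒ = 196.1 × (1 + 1/1.86) = 196.1 × 1.53763 ≈ 301.530 mm.

301.53 mm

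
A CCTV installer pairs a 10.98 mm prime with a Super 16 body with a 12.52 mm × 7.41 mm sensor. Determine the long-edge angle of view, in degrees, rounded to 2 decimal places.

Angle of view α = 2·arctan(w/2f) with w = 12.52 mm and f = 10.98 mm.
w/2f = 0.57013; arctan(0.57013) ≈ 29.6887°, so α ≈ 59.3773°.

59.38°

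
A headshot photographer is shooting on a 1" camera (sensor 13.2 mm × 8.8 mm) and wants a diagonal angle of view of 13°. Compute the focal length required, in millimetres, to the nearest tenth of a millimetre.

69.6 mm

Sensor diagonal = √(13.2² + 8.8²) = √251.6800 ≈ 15.8644 mm.
From α = 2·arctan(d/2f) we get f = d / (2·tan(α/2)).
With d = 15.8644 mm and α/2 = 6.5°, tan(α/2) ≈ 0.11394, so f ≈ 15.8644 / 0.22787 ≈ 69.6201 mm.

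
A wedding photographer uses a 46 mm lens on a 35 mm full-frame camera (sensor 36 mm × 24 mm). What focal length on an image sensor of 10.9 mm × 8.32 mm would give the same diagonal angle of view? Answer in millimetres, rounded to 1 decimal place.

Sensor diagonal = √(36² + 24²) = √1872.0000 ≈ 43.2666 mm.
Sensor diagonal = √(10.9² + 8.32²) = √188.0324 ≈ 13.7125 mm.
Equal angle of view means equal diagonal/f ratio, so f₂ = f₁ · (diagonal₂/diagonal₁) = 46 × 13.7125/43.2666.
f₂ = 46 × 0.31693 ≈ 14.579 mm.

14.6 mm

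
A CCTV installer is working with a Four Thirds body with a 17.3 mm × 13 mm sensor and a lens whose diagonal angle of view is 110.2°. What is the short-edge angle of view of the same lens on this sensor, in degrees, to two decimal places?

Sensor diagonal = √(17.3² + 13²) = √468.2900 ≈ 21.6400 mm.
From the diagonal AOV: f = 21.6400 / (2·tan(55.1°)) = 21.6400 / 2.86693 ≈ 7.5481 mm.
Short-edge AOV = 2·arctan(13 / (2 × 7.5481)) = 2·arctan(0.86114) ≈ 81.4661°.

81.47°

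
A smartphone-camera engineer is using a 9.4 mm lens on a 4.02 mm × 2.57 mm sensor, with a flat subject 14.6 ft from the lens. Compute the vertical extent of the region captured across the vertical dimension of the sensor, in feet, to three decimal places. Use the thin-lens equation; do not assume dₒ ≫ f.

3.983 ft

dₒ: 14.6 ft × 304.8 mm/ft = 4450.08 mm.
Similar triangles through the lens centre give W/dₒ = h/dᵢ; with 1/f = 1/dₒ + 1/dᵢ this gives W = h·(dₒ − f)/f.
W = 2.57 mm × (4450.08 − 9.4) / 9.4 = 2.57 × 472.4128 ≈ 1214.101 mm = 1214.101/304.8 ft = 3.98327 ft.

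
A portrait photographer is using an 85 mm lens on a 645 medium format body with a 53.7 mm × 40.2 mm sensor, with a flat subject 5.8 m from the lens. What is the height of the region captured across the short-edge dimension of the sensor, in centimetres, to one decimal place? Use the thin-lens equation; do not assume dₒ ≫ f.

dₒ: 5.8 m = 5800 mm.
Similar triangles through the lens centre give W/dₒ = h/dᵢ; with 1/f = 1/dₒ + 1/dᵢ this gives W = h·(dₒ − f)/f.
W = 40.2 mm × (5800 − 85) / 85 = 40.2 × 67.2353 ≈ 2702.859 mm = 270.286 cm.

270.3 cm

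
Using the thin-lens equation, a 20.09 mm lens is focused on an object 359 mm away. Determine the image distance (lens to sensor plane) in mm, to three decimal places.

21.281 mm

1/dᵢ = 1/f − 1/dₒ = 1/20.09 − 1/359 = 0.0469905 mm⁻¹.
dᵢ = 1/0.0469905 ≈ 21.2809 mm.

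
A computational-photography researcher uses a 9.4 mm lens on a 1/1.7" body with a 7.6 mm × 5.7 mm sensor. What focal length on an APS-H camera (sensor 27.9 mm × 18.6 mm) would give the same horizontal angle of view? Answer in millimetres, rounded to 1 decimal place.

Equal angle of view means equal width/f ratio, so f₂ = f₁ · (width₂/width₁) = 9.4 × 27.9/7.6.
f₂ = 9.4 × 3.67105 ≈ 34.508 mm.

34.5 mm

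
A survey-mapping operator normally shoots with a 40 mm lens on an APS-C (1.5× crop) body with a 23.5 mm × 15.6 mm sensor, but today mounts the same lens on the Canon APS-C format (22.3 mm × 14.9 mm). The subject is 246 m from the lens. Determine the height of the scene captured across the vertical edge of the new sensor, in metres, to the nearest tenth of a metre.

The focal length stays 40 mm; the relevant sensor dimension is now h = 14.9 mm. Object distance dₒ = 246 m = 246000 mm.
Thin-lens field height W = h·(dₒ − f)/f = 14.9 × (246000 − 40)/40 ≈ 91620.100 mm = 91.6201 m.

91.6 m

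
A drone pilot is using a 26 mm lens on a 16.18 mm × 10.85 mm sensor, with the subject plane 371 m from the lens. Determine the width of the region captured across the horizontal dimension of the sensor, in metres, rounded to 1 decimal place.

dₒ: 371 m = 371000 mm.
Similar triangles through the lens centre give W/dₒ = w/dᵢ; with 1/f = 1/dₒ + 1/dᵢ this gives W = w·(dₒ − f)/f.
W = 16.18 mm × (371000 − 26) / 26 = 16.18 × 14268.2308 ≈ 230859.974 mm = 230.86 m.

230.9 m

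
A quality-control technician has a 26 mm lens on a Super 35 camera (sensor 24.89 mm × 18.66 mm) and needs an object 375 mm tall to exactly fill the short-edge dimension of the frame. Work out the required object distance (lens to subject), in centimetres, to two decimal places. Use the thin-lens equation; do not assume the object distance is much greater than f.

54.85 cm

Magnification m = h/W = dᵢ/dₒ; combined with 1/f = 1/dₒ + 1/dᵢ this gives dₒ = f·(1 + W/h).
dₒ = 26 mm × (1 + 375/18.66) = 26 × 21.0965 ≈ 548.508 mm = 54.8508 cm.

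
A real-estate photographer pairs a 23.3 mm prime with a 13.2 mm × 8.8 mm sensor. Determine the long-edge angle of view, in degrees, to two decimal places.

Angle of view α = 2·arctan(w/2f) with w = 13.2 mm and f = 23.3 mm.
w/2f = 0.28326; arctan(0.28326) ≈ 15.8154°, so α ≈ 31.6308°.

31.63°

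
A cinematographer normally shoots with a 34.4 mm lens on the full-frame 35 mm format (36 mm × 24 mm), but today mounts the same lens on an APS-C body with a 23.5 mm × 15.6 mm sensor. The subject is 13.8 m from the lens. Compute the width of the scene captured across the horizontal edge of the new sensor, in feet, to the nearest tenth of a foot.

30.9 ft

The focal length stays 34.4 mm; the relevant sensor dimension is now w = 23.5 mm. Object distance dₒ = 13.8 m = 13800 mm.
Thin-lens field width W = w·(dₒ − f)/f = 23.5 × (13800 − 34.4)/34.4 ≈ 9403.826 mm = 9403.826/304.8 ft = 30.8524 ft.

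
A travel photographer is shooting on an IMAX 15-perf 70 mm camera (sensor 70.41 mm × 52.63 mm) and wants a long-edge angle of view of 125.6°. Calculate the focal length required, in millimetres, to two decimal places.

From α = 2·arctan(w/2f) we get f = w / (2·tan(α/2)).
With w = 70.41 mm and α/2 = 62.8°, tan(α/2) ≈ 1.94579, so f ≈ 70.41 / 3.89158 ≈ 18.0929 mm.

18.09 mm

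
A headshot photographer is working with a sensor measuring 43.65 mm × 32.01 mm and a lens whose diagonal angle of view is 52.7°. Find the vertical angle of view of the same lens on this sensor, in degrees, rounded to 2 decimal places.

32.65°

Sensor diagonal = √(43.65² + 32.01²) = √2929.9626 ≈ 54.1291 mm.
From the diagonal AOV: f = 54.1291 / (2·tan(26.35°)) = 54.1291 / 0.99063 ≈ 54.6409 mm.
Vertical AOV = 2·arctan(32.01 / (2 × 54.6409)) = 2·arctan(0.29291) ≈ 32.6519°.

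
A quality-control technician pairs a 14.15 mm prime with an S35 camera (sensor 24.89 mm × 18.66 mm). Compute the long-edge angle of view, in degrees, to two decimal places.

Angle of view α = 2·arctan(w/2f) with w = 24.89 mm and f = 14.15 mm.
w/2f = 0.87951; arctan(0.87951) ≈ 41.3318°, so α ≈ 82.6636°.

82.66°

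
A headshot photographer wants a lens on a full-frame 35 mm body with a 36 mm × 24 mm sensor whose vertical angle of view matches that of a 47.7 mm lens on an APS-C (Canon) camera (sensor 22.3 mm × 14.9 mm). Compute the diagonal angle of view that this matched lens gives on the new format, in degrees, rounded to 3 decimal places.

Equal vertical AOV ⇒ f₂ = f₁ · 24/14.9 = 47.7 × 1.61074 ≈ 76.8322 mm.
Sensor diagonal = √(36² + 24²) = √1872.0000 ≈ 43.2666 mm.
Diagonal AOV on the new format = 2·arctan(43.2666 / (2 × 76.8322)) = 2·arctan(0.28157) ≈ 31.4508°.

31.451°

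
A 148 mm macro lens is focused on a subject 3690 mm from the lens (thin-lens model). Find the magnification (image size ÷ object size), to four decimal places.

Thin lens: 1/f = 1/dₒ + 1/dᵢ → 1/dᵢ = 1/148 − 1/3690 = 0.0064858 mm⁻¹, so dᵢ ≈ 154.1841 mm.
Magnification m = dᵢ/dₒ = 154.1841/3690 ≈ 0.04178.

0.0418×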